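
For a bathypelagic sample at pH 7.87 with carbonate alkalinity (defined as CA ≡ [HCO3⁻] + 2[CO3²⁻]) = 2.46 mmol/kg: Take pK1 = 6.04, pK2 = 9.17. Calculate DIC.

DIC = 2.38 mmol/kg

CA = [HCO3⁻] + 2[CO3²⁻] = (α₁ + 2α₂)·DIC
At pH 7.87: [H⁺]/K1 = 10^-1.83 = 0.014791, K2/[H⁺] = 10^-1.30 = 0.050119
α₁ = 1/(1 + 0.014791 + 0.050119) = 1/1.0649 = 0.9390; α₂ = α₁·K2/[H⁺] = 0.04706
α₁ + 2α₂ = 1.0332
DIC = CA / (α₁ + 2α₂) = 2.46 / 1.0332 = 2.38 mmol/kg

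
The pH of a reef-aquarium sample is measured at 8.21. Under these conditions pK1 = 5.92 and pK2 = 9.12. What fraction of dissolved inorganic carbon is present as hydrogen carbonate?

α₁ = 0.886

α₁ = 1 / (1 + [H⁺]/K1 + K2/[H⁺]) = 1 / (1 + 10^-2.29 + 10^-0.91)
   = 1 / (1 + 0.0051286 + 0.12303) = 1/1.1282 = 0.8864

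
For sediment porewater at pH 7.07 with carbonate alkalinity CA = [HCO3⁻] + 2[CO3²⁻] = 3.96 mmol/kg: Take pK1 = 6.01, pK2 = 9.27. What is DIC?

DIC = 4.28 mmol/kg

CA = [HCO3⁻] + 2[CO3²⁻] = (α₁ + 2α₂)·DIC
At pH 7.07: [H⁺]/K1 = 10^-1.06 = 0.087096, K2/[H⁺] = 10^-2.20 = 0.0063096
α₁ = 1/(1 + 0.087096 + 0.0063096) = 1/1.0934 = 0.9146; α₂ = α₁·K2/[H⁺] = 0.005771
α₁ + 2α₂ = 0.9261
DIC = CA / (α₁ + 2α₂) = 3.96 / 0.9261 = 4.28 mmol/kg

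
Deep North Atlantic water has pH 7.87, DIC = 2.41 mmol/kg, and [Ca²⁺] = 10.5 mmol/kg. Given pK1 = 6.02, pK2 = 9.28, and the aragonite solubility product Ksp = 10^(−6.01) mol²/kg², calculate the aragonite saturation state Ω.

Ω = 0.957

α₂ = 1 / (1 + [H⁺]/K2 + [H⁺]²/(K1K2)) = 1 / (1 + 10^+1.41 + 10^-0.44)
   = 1 / (1 + 25.704 + 0.36308) = 1/27.067 = 0.03695
[CO3²⁻] = α₂ × DIC = 0.03695 × 2.41 = 0.08904 mmol/kg
Ksp = 10^(−6.01) = 9.772×10^-7
Ω = [Ca²⁺][CO3²⁻]/Ksp = (10.5×10^-3)(8.904×10^-5) / 9.772×10^-7 = 0.957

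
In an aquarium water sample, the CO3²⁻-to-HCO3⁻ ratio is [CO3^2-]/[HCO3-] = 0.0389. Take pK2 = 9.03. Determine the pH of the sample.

pH = 7.62

From K2 = [H⁺][CO3^2-]/[HCO3-]:  pH = pK2 + log₁₀([CO3^2-]/[HCO3-])
log₁₀(0.0389) = -1.410
pH = 9.03 + (-1.410) = 7.62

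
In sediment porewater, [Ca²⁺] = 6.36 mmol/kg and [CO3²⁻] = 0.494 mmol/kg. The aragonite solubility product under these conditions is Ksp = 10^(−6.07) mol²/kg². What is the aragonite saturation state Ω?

Ksp = 10^(−6.07) = 8.511×10^-7
Ω = [Ca²⁺][CO3²⁻]/Ksp = (6.36×10^-3)(0.494×10^-3) / 8.511×10^-7 = 3.69

Ω = 3.69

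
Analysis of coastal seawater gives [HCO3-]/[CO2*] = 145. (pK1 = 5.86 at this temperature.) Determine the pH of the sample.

From K1 = [H⁺][HCO3-]/[CO2*]:  pH = pK1 + log₁₀([HCO3-]/[CO2*])
log₁₀(145) = +2.161
pH = 5.86 + (+2.161) = 8.02

pH = 8.02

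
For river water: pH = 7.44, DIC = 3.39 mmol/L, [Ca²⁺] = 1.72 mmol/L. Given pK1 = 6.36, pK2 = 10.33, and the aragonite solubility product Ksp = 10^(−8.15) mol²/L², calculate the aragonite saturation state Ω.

Ω = 0.978

α₂ = 1 / (1 + [H⁺]/K2 + [H⁺]²/(K1K2)) = 1 / (1 + 10^+2.89 + 10^+1.81)
   = 1 / (1 + 776.25 + 64.565) = 1/841.81 = 0.001188
[CO3²⁻] = α₂ × DIC = 0.001188 × 3.39 = 0.004027 mmol/L = 4.027 μmol/L
Ksp = 10^(−8.15) = 7.079×10^-9
Ω = [Ca²⁺][CO3²⁻]/Ksp = (1.72×10^-3)(4.027×10^-6) / 7.079×10^-9 = 0.978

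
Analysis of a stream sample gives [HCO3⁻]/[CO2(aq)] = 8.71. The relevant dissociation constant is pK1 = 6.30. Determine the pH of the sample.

pH = 7.24

From K1 = [H⁺][HCO3⁻]/[CO2(aq)]:  pH = pK1 + log₁₀([HCO3⁻]/[CO2(aq)])
log₁₀(8.71) = +0.940
pH = 6.30 + (+0.940) = 7.24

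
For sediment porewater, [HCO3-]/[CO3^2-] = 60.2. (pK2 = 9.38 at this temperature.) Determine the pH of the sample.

From K2 = [H⁺][CO3^2-]/[HCO3-]:  pH = pK2 − log₁₀([HCO3-]/[CO3^2-])
log₁₀(60.2) = +1.780
pH = 9.38 − (+1.780) = 7.60

pH = 7.60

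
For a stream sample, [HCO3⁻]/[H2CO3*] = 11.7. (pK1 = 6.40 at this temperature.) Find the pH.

pH = 7.47

From K1 = [H⁺][HCO3⁻]/[H2CO3*]:  pH = pK1 + log₁₀([HCO3⁻]/[H2CO3*])
log₁₀(11.7) = +1.068
pH = 6.40 + (+1.068) = 7.47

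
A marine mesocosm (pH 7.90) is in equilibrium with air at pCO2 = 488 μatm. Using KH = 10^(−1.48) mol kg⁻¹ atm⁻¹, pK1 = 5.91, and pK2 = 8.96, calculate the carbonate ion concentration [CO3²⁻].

[CO2*] = KH · pCO2 = 10^(−1.48) × 488×10^-6 = 1.616×10^-5 mol/kg
α₀ = 1/(1 + K1/[H⁺] + K1K2/[H⁺]²) = 1/(1 + 10^+1.99 + 10^+0.93) = 0.009325
DIC = [CO2*]/α₀ = 1.616×10^-5 / 0.009325 = 1.733 mmol/kg
[CO3²⁻] = α₂·DIC; α₂ = 0.07937, so [CO3²⁻] = 0.07937 × 1.733 = 0.138 mmol/kg

[CO3²⁻] = 0.138 mmol/kg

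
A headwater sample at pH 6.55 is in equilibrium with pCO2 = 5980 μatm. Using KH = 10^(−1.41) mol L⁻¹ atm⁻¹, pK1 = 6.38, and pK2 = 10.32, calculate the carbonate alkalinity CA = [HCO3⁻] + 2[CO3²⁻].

CA = 0.344 mmol/L

[CO2*] = KH · pCO2 = 10^(−1.41) × 5980×10^-6 = 2.326×10^-4 mol/L
α₀ = 1/(1 + K1/[H⁺] + K1K2/[H⁺]²) = 1/(1 + 10^+0.17 + 10^-3.60) = 0.4033
DIC = [CO2*]/α₀ = 2.326×10^-4 / 0.4033 = 0.5768 mmol/L
CA = (α₁ + 2α₂)·DIC = (0.5966 + 2×0.0001013) × 0.5768 = 0.344 mmol/L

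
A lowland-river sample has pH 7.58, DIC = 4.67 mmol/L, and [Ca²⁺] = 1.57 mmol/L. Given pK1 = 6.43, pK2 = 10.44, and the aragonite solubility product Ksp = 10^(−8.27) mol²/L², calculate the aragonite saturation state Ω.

α₂ = 1 / (1 + [H⁺]/K2 + [H⁺]²/(K1K2)) = 1 / (1 + 10^+2.86 + 10^+1.71)
   = 1 / (1 + 724.44 + 51.286) = 1/776.72 = 0.001287
[CO3²⁻] = α₂ × DIC = 0.001287 × 4.67 = 0.006012 mmol/L = 6.012 μmol/L
Ksp = 10^(−8.27) = 5.370×10^-9
Ω = [Ca²⁺][CO3²⁻]/Ksp = (1.57×10^-3)(6.012×10^-6) / 5.370×10^-9 = 1.76

Ω = 1.76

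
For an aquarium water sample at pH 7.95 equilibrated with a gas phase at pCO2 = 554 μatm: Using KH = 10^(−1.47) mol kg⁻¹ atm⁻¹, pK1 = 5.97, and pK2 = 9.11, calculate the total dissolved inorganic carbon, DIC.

[CO2*] = KH · pCO2 = 10^(−1.47) × 554×10^-6 = 1.877×10^-5 mol/kg
α₀ = 1/(1 + K1/[H⁺] + K1K2/[H⁺]²) = 1/(1 + 10^+1.98 + 10^+0.82) = 0.009699
DIC = [CO2*]/α₀ = 1.877×10^-5 / 0.009699 = 1.94 mmol/kg

DIC = 1.94 mmol/kg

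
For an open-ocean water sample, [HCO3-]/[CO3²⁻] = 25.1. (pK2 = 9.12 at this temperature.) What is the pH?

pH = 7.72

From K2 = [H⁺][CO3²⁻]/[HCO3-]:  pH = pK2 − log₁₀([HCO3-]/[CO3²⁻])
log₁₀(25.1) = +1.400
pH = 9.12 − (+1.400) = 7.72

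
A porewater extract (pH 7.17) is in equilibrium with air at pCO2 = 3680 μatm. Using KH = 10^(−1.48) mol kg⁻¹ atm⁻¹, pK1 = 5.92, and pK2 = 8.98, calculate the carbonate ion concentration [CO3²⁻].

[CO3²⁻] = 0.0336 mmol/kg

[CO2*] = KH · pCO2 = 10^(−1.48) × 3680×10^-6 = 1.219×10^-4 mol/kg
α₀ = 1/(1 + K1/[H⁺] + K1K2/[H⁺]²) = 1/(1 + 10^+1.25 + 10^-0.56) = 0.05247
DIC = [CO2*]/α₀ = 1.219×10^-4 / 0.05247 = 2.322 mmol/kg
[CO3²⁻] = α₂·DIC; α₂ = 0.01445, so [CO3²⁻] = 0.01445 × 2.322 = 0.0336 mmol/kg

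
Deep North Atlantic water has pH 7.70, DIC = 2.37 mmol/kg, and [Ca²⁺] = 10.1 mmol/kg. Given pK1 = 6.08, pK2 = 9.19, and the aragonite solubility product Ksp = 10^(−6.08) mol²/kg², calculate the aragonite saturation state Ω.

Ω = 0.882

α₂ = 1 / (1 + [H⁺]/K2 + [H⁺]²/(K1K2)) = 1 / (1 + 10^+1.49 + 10^-0.13)
   = 1 / (1 + 30.903 + 0.74131) = 1/32.644 = 0.03063
[CO3²⁻] = α₂ × DIC = 0.03063 × 2.37 = 0.07260 mmol/kg
Ksp = 10^(−6.08) = 8.318×10^-7
Ω = [Ca²⁺][CO3²⁻]/Ksp = (10.1×10^-3)(7.260×10^-5) / 8.318×10^-7 = 0.882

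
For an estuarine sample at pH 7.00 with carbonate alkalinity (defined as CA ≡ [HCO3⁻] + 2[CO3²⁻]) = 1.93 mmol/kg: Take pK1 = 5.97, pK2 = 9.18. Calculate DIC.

DIC = 2.10 mmol/kg

CA = [HCO3⁻] + 2[CO3²⁻] = (α₁ + 2α₂)·DIC
At pH 7.00: [H⁺]/K1 = 10^-1.03 = 0.093325, K2/[H⁺] = 10^-2.18 = 0.0066069
α₁ = 1/(1 + 0.093325 + 0.0066069) = 1/1.0999 = 0.9091; α₂ = α₁·K2/[H⁺] = 0.006007
α₁ + 2α₂ = 0.9212
DIC = CA / (α₁ + 2α₂) = 1.93 / 0.9212 = 2.10 mmol/kg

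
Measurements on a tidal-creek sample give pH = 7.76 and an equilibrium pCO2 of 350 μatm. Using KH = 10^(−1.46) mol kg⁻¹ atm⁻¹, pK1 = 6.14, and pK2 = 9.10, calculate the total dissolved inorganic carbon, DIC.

DIC = 0.541 mmol/kg

[CO2*] = KH · pCO2 = 10^(−1.46) × 350×10^-6 = 1.214×10^-5 mol/kg
α₀ = 1/(1 + K1/[H⁺] + K1K2/[H⁺]²) = 1/(1 + 10^+1.62 + 10^+0.28) = 0.02243
DIC = [CO2*]/α₀ = 1.214×10^-5 / 0.02243 = 0.541 mmol/kg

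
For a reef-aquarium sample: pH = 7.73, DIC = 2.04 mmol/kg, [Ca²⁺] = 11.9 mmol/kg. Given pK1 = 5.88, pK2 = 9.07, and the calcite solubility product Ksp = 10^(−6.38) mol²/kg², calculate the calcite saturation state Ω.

α₂ = 1 / (1 + [H⁺]/K2 + [H⁺]²/(K1K2)) = 1 / (1 + 10^+1.34 + 10^-0.51)
   = 1 / (1 + 21.878 + 0.30903) = 1/23.187 = 0.04313
[CO3²⁻] = α₂ × DIC = 0.04313 × 2.04 = 0.08798 mmol/kg
Ksp = 10^(−6.38) = 4.169×10^-7
Ω = [Ca²⁺][CO3²⁻]/Ksp = (11.9×10^-3)(8.798×10^-5) / 4.169×10^-7 = 2.51

Ω = 2.51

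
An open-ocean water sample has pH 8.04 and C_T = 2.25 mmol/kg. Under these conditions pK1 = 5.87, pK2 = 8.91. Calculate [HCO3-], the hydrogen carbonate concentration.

α₁ = 1 / (1 + [H⁺]/K1 + K2/[H⁺]) = 1 / (1 + 10^-2.17 + 10^-0.87)
   = 1 / (1 + 0.0067608 + 0.13490) = 1/1.1417 = 0.8759
[HCO3⁻] = α₁ × DIC = 0.8759 × 2.25 = 1.97 mmol/kg

[HCO3⁻] = 1.97 mmol/kg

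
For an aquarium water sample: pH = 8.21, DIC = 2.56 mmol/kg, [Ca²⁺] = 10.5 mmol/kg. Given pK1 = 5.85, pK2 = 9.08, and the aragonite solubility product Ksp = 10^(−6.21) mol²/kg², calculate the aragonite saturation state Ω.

α₂ = 1 / (1 + [H⁺]/K2 + [H⁺]²/(K1K2)) = 1 / (1 + 10^+0.87 + 10^-1.49)
   = 1 / (1 + 7.4131 + 0.032359) = 1/8.4455 = 0.1184
[CO3²⁻] = α₂ × DIC = 0.1184 × 2.56 = 0.3031 mmol/kg
Ksp = 10^(−6.21) = 6.166×10^-7
Ω = [Ca²⁺][CO3²⁻]/Ksp = (10.5×10^-3)(3.031×10^-4) / 6.166×10^-7 = 5.16

Ω = 5.16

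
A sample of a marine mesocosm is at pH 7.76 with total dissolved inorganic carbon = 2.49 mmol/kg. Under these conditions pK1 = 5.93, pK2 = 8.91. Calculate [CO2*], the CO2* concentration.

α₀ = 1 / (1 + K1/[H⁺] + K1K2/[H⁺]²) = 1 / (1 + 10^+1.83 + 10^+0.68)
   = 1 / (1 + 67.608 + 4.7863) = 1/73.395 = 0.01362
[CO2*] = α₀ × DIC = 0.01362 × 2.49 = 0.0339 mmol/kg

[CO2*] = 0.0339 mmol/kg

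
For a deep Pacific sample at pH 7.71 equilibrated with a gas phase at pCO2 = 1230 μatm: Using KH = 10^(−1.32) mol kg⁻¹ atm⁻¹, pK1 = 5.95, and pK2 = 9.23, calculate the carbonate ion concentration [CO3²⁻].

[CO3²⁻] = 0.102 mmol/kg

[CO2*] = KH · pCO2 = 10^(−1.32) × 1230×10^-6 = 5.887×10^-5 mol/kg
α₀ = 1/(1 + K1/[H⁺] + K1K2/[H⁺]²) = 1/(1 + 10^+1.76 + 10^+0.24) = 0.01659
DIC = [CO2*]/α₀ = 5.887×10^-5 / 0.01659 = 3.549 mmol/kg
[CO3²⁻] = α₂·DIC; α₂ = 0.02883, so [CO3²⁻] = 0.02883 × 3.549 = 0.102 mmol/kg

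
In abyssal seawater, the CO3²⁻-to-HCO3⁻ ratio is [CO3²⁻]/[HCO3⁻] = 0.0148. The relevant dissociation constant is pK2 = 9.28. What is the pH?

From K2 = [H⁺][CO3²⁻]/[HCO3⁻]:  pH = pK2 + log₁₀([CO3²⁻]/[HCO3⁻])
log₁₀(0.0148) = -1.830
pH = 9.28 + (-1.830) = 7.45

pH = 7.45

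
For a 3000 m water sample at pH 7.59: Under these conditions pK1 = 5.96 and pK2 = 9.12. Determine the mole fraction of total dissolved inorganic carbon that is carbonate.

α₂ = 0.0280

α₂ = 1 / (1 + [H⁺]/K2 + [H⁺]²/(K1K2)) = 1 / (1 + 10^+1.53 + 10^-0.10)
   = 1 / (1 + 33.884 + 0.79433) = 1/35.679 = 0.02803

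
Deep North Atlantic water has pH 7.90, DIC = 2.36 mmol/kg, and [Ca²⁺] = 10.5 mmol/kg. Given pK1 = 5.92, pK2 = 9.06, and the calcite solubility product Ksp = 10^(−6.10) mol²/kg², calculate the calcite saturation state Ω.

Ω = 2.00

α₂ = 1 / (1 + [H⁺]/K2 + [H⁺]²/(K1K2)) = 1 / (1 + 10^+1.16 + 10^-0.82)
   = 1 / (1 + 14.454 + 0.15136) = 1/15.606 = 0.06408
[CO3²⁻] = α₂ × DIC = 0.06408 × 2.36 = 0.1512 mmol/kg
Ksp = 10^(−6.10) = 7.943×10^-7
Ω = [Ca²⁺][CO3²⁻]/Ksp = (10.5×10^-3)(1.512×10^-4) / 7.943×10^-7 = 2.00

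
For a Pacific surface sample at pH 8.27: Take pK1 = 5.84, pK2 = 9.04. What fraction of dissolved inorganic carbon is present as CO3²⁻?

α₂ = 0.145

α₂ = 1 / (1 + [H⁺]/K2 + [H⁺]²/(K1K2)) = 1 / (1 + 10^+0.77 + 10^-1.66)
   = 1 / (1 + 5.8884 + 0.021878) = 1/6.9103 = 0.1447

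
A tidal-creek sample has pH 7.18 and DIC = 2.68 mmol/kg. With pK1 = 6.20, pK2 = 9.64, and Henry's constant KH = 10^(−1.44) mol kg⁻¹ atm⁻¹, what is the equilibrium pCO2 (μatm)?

α₀ = 1 / (1 + K1/[H⁺] + K1K2/[H⁺]²) = 1 / (1 + 10^+0.98 + 10^-1.48)
   = 1 / (1 + 9.5499 + 0.033113) = 1/10.583 = 0.09449
[CO2*] = α₀ × DIC = 0.09449 × 2.68 = 0.2532 mmol/kg
pCO2 = [CO2*]/KH = 2.532×10^-4 / 3.631×10^-2 = 6970 μatm

pCO2 = 6970 μatm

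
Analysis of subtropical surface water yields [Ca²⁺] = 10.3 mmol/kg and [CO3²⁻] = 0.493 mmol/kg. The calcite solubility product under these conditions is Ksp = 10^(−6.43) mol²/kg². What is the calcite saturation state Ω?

Ω = 13.7

Ksp = 10^(−6.43) = 3.715×10^-7
Ω = [Ca²⁺][CO3²⁻]/Ksp = (10.3×10^-3)(0.493×10^-3) / 3.715×10^-7 = 13.7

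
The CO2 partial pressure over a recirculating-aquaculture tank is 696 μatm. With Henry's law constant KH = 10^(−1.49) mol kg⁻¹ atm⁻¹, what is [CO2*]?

KH = 10^(−1.49) = 3.236×10^-2 mol kg⁻¹ atm⁻¹
[CO2*] = KH · pCO2 = 3.236×10^-2 × 696×10^-6 atm = 2.25×10^-5 mol/kg

[CO2*] = 22.5 μmol/kg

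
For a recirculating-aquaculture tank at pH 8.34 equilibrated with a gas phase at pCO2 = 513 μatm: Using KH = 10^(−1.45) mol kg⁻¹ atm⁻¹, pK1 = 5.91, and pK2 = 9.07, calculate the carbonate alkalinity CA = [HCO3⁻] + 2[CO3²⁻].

[CO2*] = KH · pCO2 = 10^(−1.45) × 513×10^-6 = 1.820×10^-5 mol/kg
α₀ = 1/(1 + K1/[H⁺] + K1K2/[H⁺]²) = 1/(1 + 10^+2.43 + 10^+1.70) = 0.003122
DIC = [CO2*]/α₀ = 1.820×10^-5 / 0.003122 = 5.830 mmol/kg
CA = (α₁ + 2α₂)·DIC = (0.8404 + 2×0.1565) × 5.830 = 6.72 mmol/kg

CA = 6.72 mmol/kg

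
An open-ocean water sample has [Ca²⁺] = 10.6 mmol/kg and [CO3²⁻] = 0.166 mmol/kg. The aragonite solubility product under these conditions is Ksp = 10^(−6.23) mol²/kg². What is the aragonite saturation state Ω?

Ω = 2.99

Ksp = 10^(−6.23) = 5.888×10^-7
Ω = [Ca²⁺][CO3²⁻]/Ksp = (10.6×10^-3)(0.166×10^-3) / 5.888×10^-7 = 2.99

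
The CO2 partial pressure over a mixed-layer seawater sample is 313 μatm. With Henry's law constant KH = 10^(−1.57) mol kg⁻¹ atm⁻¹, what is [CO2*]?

[CO2*] = 8.42 μmol/kg

KH = 10^(−1.57) = 2.692×10^-2 mol kg⁻¹ atm⁻¹
[CO2*] = KH · pCO2 = 2.692×10^-2 × 313×10^-6 atm = 8.42×10^-6 mol/kg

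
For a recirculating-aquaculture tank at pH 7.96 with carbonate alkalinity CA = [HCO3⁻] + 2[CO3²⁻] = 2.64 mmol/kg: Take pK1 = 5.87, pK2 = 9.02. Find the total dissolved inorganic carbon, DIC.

CA = [HCO3⁻] + 2[CO3²⁻] = (α₁ + 2α₂)·DIC
At pH 7.96: [H⁺]/K1 = 10^-2.09 = 0.0081283, K2/[H⁺] = 10^-1.06 = 0.087096
α₁ = 1/(1 + 0.0081283 + 0.087096) = 1/1.0952 = 0.9131; α₂ = α₁·K2/[H⁺] = 0.07952
α₁ + 2α₂ = 1.0721
DIC = CA / (α₁ + 2α₂) = 2.64 / 1.0721 = 2.46 mmol/kg

DIC = 2.46 mmol/kg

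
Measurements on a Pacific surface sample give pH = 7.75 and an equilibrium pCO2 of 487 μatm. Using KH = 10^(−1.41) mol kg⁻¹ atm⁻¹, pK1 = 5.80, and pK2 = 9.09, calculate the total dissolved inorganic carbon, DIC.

DIC = 1.78 mmol/kg

[CO2*] = KH · pCO2 = 10^(−1.41) × 487×10^-6 = 1.895×10^-5 mol/kg
α₀ = 1/(1 + K1/[H⁺] + K1K2/[H⁺]²) = 1/(1 + 10^+1.95 + 10^+0.61) = 0.01062
DIC = [CO2*]/α₀ = 1.895×10^-5 / 0.01062 = 1.78 mmol/kg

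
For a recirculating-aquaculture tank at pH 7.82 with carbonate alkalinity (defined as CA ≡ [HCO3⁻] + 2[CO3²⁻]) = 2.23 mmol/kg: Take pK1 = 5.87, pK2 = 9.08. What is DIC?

CA = [HCO3⁻] + 2[CO3²⁻] = (α₁ + 2α₂)·DIC
At pH 7.82: [H⁺]/K1 = 10^-1.95 = 0.011220, K2/[H⁺] = 10^-1.26 = 0.054954
α₁ = 1/(1 + 0.011220 + 0.054954) = 1/1.0662 = 0.9379; α₂ = α₁·K2/[H⁺] = 0.05154
α₁ + 2α₂ = 1.0410
DIC = CA / (α₁ + 2α₂) = 2.23 / 1.0410 = 2.14 mmol/kg

DIC = 2.14 mmol/kg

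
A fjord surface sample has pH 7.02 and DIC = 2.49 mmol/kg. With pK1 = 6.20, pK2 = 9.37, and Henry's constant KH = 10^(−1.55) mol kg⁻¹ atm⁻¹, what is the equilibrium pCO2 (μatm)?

α₀ = 1 / (1 + K1/[H⁺] + K1K2/[H⁺]²) = 1 / (1 + 10^+0.82 + 10^-1.53)
   = 1 / (1 + 6.6069 + 0.029512) = 1/7.6364 = 0.1310
[CO2*] = α₀ × DIC = 0.1310 × 2.49 = 0.3261 mmol/kg
pCO2 = [CO2*]/KH = 3.261×10^-4 / 2.818×10^-2 = 1.16×10^4 μatm

pCO2 = 1.16×10^4 μatm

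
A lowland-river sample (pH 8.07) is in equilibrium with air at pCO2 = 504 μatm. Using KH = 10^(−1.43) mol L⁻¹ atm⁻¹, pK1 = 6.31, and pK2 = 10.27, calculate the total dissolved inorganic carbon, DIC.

DIC = 1.10 mmol/L

[CO2*] = KH · pCO2 = 10^(−1.43) × 504×10^-6 = 1.873×10^-5 mol/L
α₀ = 1/(1 + K1/[H⁺] + K1K2/[H⁺]²) = 1/(1 + 10^+1.76 + 10^-0.44) = 0.01698
DIC = [CO2*]/α₀ = 1.873×10^-5 / 0.01698 = 1.10 mmol/L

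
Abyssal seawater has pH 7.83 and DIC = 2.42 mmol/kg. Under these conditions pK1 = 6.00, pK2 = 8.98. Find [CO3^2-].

[CO3²⁻] = 0.158 mmol/kg

α₂ = 1 / (1 + [H⁺]/K2 + [H⁺]²/(K1K2)) = 1 / (1 + 10^+1.15 + 10^-0.68)
   = 1 / (1 + 14.125 + 0.20893) = 1/15.334 = 0.06521
[CO3²⁻] = α₂ × DIC = 0.06521 × 2.42 = 0.158 mmol/kg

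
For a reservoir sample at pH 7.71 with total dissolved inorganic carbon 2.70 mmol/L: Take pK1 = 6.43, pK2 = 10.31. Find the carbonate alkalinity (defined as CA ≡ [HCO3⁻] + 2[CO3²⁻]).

CA = [HCO3⁻] + 2[CO3²⁻] = (α₁ + 2α₂)·DIC
At pH 7.71: [H⁺]/K1 = 10^-1.28 = 0.052481, K2/[H⁺] = 10^-2.60 = 0.0025119
α₁ = 1/(1 + 0.052481 + 0.0025119) = 1/1.0550 = 0.9479; α₂ = α₁·K2/[H⁺] = 0.002381
α₁ + 2α₂ = 0.9526
CA = 0.9526 × 2.70 = 2.57 mmol/L

CA = 2.57 mmol/L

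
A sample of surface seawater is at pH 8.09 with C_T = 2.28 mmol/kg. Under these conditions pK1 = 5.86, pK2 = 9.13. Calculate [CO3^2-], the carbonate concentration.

[CO3²⁻] = 0.190 mmol/kg

α₂ = 1 / (1 + [H⁺]/K2 + [H⁺]²/(K1K2)) = 1 / (1 + 10^+1.04 + 10^-1.19)
   = 1 / (1 + 10.965 + 0.064565) = 1/12.029 = 0.08313
[CO3²⁻] = α₂ × DIC = 0.08313 × 2.28 = 0.190 mmol/kg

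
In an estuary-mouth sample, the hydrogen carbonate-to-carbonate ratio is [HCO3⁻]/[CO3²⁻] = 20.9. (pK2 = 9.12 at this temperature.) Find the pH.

From K2 = [H⁺][CO3²⁻]/[HCO3⁻]:  pH = pK2 − log₁₀([HCO3⁻]/[CO3²⁻])
log₁₀(20.9) = +1.320
pH = 9.12 − (+1.320) = 7.80

pH = 7.80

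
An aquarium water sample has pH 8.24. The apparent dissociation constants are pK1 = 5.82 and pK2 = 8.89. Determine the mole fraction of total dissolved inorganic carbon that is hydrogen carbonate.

α₁ = 0.815

α₁ = 1 / (1 + [H⁺]/K1 + K2/[H⁺]) = 1 / (1 + 10^-2.42 + 10^-0.65)
   = 1 / (1 + 0.0038019 + 0.22387) = 1/1.2277 = 0.8145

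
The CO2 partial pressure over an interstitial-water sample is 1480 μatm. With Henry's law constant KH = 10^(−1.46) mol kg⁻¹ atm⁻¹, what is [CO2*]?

[CO2*] = 51.3 μmol/kg

KH = 10^(−1.46) = 3.467×10^-2 mol kg⁻¹ atm⁻¹
[CO2*] = KH · pCO2 = 3.467×10^-2 × 1480×10^-6 atm = 5.13×10^-5 mol/kg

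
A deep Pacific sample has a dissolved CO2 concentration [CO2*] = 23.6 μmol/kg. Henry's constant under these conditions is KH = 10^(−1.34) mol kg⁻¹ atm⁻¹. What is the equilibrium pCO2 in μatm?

pCO2 = 516 μatm

KH = 10^(−1.34) = 4.571×10^-2 mol kg⁻¹ atm⁻¹
pCO2 = [CO2*]/KH = 23.6×10^-6 / 4.571×10^-2 = 5.16×10^-4 atm = 516 μatm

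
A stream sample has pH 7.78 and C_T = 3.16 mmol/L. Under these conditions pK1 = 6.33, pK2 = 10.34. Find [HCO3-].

α₁ = 1 / (1 + [H⁺]/K1 + K2/[H⁺]) = 1 / (1 + 10^-1.45 + 10^-2.56)
   = 1 / (1 + 0.035481 + 0.0027542) = 1/1.0382 = 0.9632
[HCO3⁻] = α₁ × DIC = 0.9632 × 3.16 = 3.04 mmol/L

[HCO3⁻] = 3.04 mmol/L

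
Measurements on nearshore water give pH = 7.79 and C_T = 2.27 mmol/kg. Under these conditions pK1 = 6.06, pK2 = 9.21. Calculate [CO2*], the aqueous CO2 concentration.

[CO2*] = 0.0400 mmol/kg

α₀ = 1 / (1 + K1/[H⁺] + K1K2/[H⁺]²) = 1 / (1 + 10^+1.73 + 10^+0.31)
   = 1 / (1 + 53.703 + 2.0417) = 1/56.745 = 0.01762
[CO2*] = α₀ × DIC = 0.01762 × 2.27 = 0.0400 mmol/kg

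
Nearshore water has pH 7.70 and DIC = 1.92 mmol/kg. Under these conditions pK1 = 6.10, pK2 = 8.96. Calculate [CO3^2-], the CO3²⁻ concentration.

α₂ = 1 / (1 + [H⁺]/K2 + [H⁺]²/(K1K2)) = 1 / (1 + 10^+1.26 + 10^-0.34)
   = 1 / (1 + 18.197 + 0.45709) = 1/19.654 = 0.05088
[CO3²⁻] = α₂ × DIC = 0.05088 × 1.92 = 0.0977 mmol/kg

[CO3²⁻] = 0.0977 mmol/kg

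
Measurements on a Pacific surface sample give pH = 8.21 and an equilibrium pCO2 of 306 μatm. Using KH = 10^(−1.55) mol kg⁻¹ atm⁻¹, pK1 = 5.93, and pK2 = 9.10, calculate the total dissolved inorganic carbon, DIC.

DIC = 1.86 mmol/kg

[CO2*] = KH · pCO2 = 10^(−1.55) × 306×10^-6 = 8.624×10^-6 mol/kg
α₀ = 1/(1 + K1/[H⁺] + K1K2/[H⁺]²) = 1/(1 + 10^+2.28 + 10^+1.39) = 0.004628
DIC = [CO2*]/α₀ = 8.624×10^-6 / 0.004628 = 1.86 mmol/kg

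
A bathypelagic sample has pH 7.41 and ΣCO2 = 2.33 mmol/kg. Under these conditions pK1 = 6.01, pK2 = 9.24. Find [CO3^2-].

[CO3²⁻] = 0.0327 mmol/kg

α₂ = 1 / (1 + [H⁺]/K2 + [H⁺]²/(K1K2)) = 1 / (1 + 10^+1.83 + 10^+0.43)
   = 1 / (1 + 67.608 + 2.6915) = 1/71.300 = 0.01403
[CO3²⁻] = α₂ × DIC = 0.01403 × 2.33 = 0.0327 mmol/kg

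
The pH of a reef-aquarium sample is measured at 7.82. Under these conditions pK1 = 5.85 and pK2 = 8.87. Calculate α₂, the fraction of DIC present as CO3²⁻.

α₂ = 1 / (1 + [H⁺]/K2 + [H⁺]²/(K1K2)) = 1 / (1 + 10^+1.05 + 10^-0.92)
   = 1 / (1 + 11.220 + 0.12023) = 1/12.340 = 0.08103

α₂ = 0.0810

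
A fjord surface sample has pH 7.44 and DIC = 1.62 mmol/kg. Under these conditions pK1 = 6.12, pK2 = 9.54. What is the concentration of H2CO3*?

α₀ = 1 / (1 + K1/[H⁺] + K1K2/[H⁺]²) = 1 / (1 + 10^+1.32 + 10^-0.78)
   = 1 / (1 + 20.893 + 0.16596) = 1/22.059 = 0.04533
[CO2*] = α₀ × DIC = 0.04533 × 1.62 = 0.0734 mmol/kg

[CO2*] = 0.0734 mmol/kg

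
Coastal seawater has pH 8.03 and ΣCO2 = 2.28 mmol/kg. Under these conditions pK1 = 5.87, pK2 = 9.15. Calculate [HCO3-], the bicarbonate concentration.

α₁ = 1 / (1 + [H⁺]/K1 + K2/[H⁺]) = 1 / (1 + 10^-2.16 + 10^-1.12)
   = 1 / (1 + 0.0069183 + 0.075858) = 1/1.0828 = 0.9236
[HCO3⁻] = α₁ × DIC = 0.9236 × 2.28 = 2.11 mmol/kg

[HCO3⁻] = 2.11 mmol/kg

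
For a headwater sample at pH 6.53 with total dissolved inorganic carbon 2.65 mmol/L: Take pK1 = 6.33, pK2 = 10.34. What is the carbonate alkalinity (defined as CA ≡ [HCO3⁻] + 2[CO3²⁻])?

CA = 1.63 mmol/L

CA = [HCO3⁻] + 2[CO3²⁻] = (α₁ + 2α₂)·DIC
At pH 6.53: [H⁺]/K1 = 10^-0.20 = 0.63096, K2/[H⁺] = 10^-3.81 = 0.00015488
α₁ = 1/(1 + 0.63096 + 0.00015488) = 1/1.6311 = 0.6131; α₂ = α₁·K2/[H⁺] = 9.495×10^-5
α₁ + 2α₂ = 0.6133
CA = 0.6133 × 2.65 = 1.63 mmol/L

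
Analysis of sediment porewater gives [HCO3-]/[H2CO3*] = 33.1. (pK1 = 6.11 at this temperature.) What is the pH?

pH = 7.63

From K1 = [H⁺][HCO3-]/[H2CO3*]:  pH = pK1 + log₁₀([HCO3-]/[H2CO3*])
log₁₀(33.1) = +1.520
pH = 6.11 + (+1.520) = 7.63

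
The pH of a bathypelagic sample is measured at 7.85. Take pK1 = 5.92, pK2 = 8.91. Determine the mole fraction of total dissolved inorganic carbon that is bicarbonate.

α₁ = 1 / (1 + [H⁺]/K1 + K2/[H⁺]) = 1 / (1 + 10^-1.93 + 10^-1.06)
   = 1 / (1 + 0.011749 + 0.087096) = 1/1.0988 = 0.9100

α₁ = 0.910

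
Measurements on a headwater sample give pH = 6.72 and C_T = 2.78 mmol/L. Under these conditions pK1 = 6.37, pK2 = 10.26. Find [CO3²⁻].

[CO3²⁻] = 0.554 μmol/L

α₂ = 1 / (1 + [H⁺]/K2 + [H⁺]²/(K1K2)) = 1 / (1 + 10^+3.54 + 10^+3.19)
   = 1 / (1 + 3467.4 + 1548.8) = 1/5017.2 = 0.0001993
[CO3²⁻] = α₂ × DIC = 0.0001993 × 2.78 = 0.000554 mmol/L = 0.554 μmol/L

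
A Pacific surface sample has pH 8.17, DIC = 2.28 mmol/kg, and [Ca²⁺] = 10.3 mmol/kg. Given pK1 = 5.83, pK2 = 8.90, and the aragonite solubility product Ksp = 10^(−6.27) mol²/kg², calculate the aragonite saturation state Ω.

α₂ = 1 / (1 + [H⁺]/K2 + [H⁺]²/(K1K2)) = 1 / (1 + 10^+0.73 + 10^-1.61)
   = 1 / (1 + 5.3703 + 0.024547) = 1/6.3949 = 0.1564
[CO3²⁻] = α₂ × DIC = 0.1564 × 2.28 = 0.3565 mmol/kg
Ksp = 10^(−6.27) = 5.370×10^-7
Ω = [Ca²⁺][CO3²⁻]/Ksp = (10.3×10^-3)(3.565×10^-4) / 5.370×10^-7 = 6.84

Ω = 6.84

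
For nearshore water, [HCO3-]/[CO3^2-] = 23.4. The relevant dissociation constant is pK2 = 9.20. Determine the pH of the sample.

pH = 7.83

From K2 = [H⁺][CO3^2-]/[HCO3-]:  pH = pK2 − log₁₀([HCO3-]/[CO3^2-])
log₁₀(23.4) = +1.369
pH = 9.20 − (+1.369) = 7.83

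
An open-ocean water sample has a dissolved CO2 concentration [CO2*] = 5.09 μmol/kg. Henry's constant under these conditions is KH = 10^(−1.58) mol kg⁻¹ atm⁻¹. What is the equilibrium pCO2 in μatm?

KH = 10^(−1.58) = 2.630×10^-2 mol kg⁻¹ atm⁻¹
pCO2 = [CO2*]/KH = 5.09×10^-6 / 2.630×10^-2 = 1.94×10^-4 atm = 194 μatm

pCO2 = 194 μatm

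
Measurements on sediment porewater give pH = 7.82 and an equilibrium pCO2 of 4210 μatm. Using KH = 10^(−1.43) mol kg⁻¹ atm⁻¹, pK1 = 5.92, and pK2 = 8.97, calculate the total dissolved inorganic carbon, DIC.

[CO2*] = KH · pCO2 = 10^(−1.43) × 4210×10^-6 = 1.564×10^-4 mol/kg
α₀ = 1/(1 + K1/[H⁺] + K1K2/[H⁺]²) = 1/(1 + 10^+1.90 + 10^+0.75) = 0.01162
DIC = [CO2*]/α₀ = 1.564×10^-4 / 0.01162 = 13.5 mmol/kg

DIC = 13.5 mmol/kg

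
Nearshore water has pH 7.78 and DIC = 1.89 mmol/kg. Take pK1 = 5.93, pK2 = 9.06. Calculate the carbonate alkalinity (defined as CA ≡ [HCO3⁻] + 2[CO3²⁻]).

CA = 1.96 mmol/kg

CA = [HCO3⁻] + 2[CO3²⁻] = (α₁ + 2α₂)·DIC
At pH 7.78: [H⁺]/K1 = 10^-1.85 = 0.014125, K2/[H⁺] = 10^-1.28 = 0.052481
α₁ = 1/(1 + 0.014125 + 0.052481) = 1/1.0666 = 0.9376; α₂ = α₁·K2/[H⁺] = 0.04920
α₁ + 2α₂ = 1.0360
CA = 1.0360 × 1.89 = 1.96 mmol/kg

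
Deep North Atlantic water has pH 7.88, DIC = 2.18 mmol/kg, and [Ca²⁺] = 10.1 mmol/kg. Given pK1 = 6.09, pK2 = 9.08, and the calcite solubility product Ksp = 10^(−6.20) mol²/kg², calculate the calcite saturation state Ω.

α₂ = 1 / (1 + [H⁺]/K2 + [H⁺]²/(K1K2)) = 1 / (1 + 10^+1.20 + 10^-0.59)
   = 1 / (1 + 15.849 + 0.25704) = 1/17.106 = 0.05846
[CO3²⁻] = α₂ × DIC = 0.05846 × 2.18 = 0.1274 mmol/kg
Ksp = 10^(−6.20) = 6.310×10^-7
Ω = [Ca²⁺][CO3²⁻]/Ksp = (10.1×10^-3)(1.274×10^-4) / 6.310×10^-7 = 2.04

Ω = 2.04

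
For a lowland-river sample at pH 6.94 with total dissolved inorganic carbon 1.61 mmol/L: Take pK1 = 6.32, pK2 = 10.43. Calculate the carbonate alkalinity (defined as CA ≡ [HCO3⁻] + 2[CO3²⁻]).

CA = [HCO3⁻] + 2[CO3²⁻] = (α₁ + 2α₂)·DIC
At pH 6.94: [H⁺]/K1 = 10^-0.62 = 0.23988, K2/[H⁺] = 10^-3.49 = 0.00032359
α₁ = 1/(1 + 0.23988 + 0.00032359) = 1/1.2402 = 0.8063; α₂ = α₁·K2/[H⁺] = 0.0002609
α₁ + 2α₂ = 0.8068
CA = 0.8068 × 1.61 = 1.30 mmol/L

CA = 1.30 mmol/L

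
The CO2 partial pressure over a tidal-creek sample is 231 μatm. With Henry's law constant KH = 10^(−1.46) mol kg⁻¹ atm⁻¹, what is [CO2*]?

[CO2*] = 8.01 μmol/kg

KH = 10^(−1.46) = 3.467×10^-2 mol kg⁻¹ atm⁻¹
[CO2*] = KH · pCO2 = 3.467×10^-2 × 231×10^-6 atm = 8.01×10^-6 mol/kg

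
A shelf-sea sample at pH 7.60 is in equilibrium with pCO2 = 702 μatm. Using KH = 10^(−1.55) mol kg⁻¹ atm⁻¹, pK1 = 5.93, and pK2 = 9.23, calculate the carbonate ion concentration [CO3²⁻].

[CO3²⁻] = 0.0217 mmol/kg

[CO2*] = KH · pCO2 = 10^(−1.55) × 702×10^-6 = 1.979×10^-5 mol/kg
α₀ = 1/(1 + K1/[H⁺] + K1K2/[H⁺]²) = 1/(1 + 10^+1.67 + 10^+0.04) = 0.02046
DIC = [CO2*]/α₀ = 1.979×10^-5 / 0.02046 = 0.9669 mmol/kg
[CO3²⁻] = α₂·DIC; α₂ = 0.02244, so [CO3²⁻] = 0.02244 × 0.9669 = 0.0217 mmol/kg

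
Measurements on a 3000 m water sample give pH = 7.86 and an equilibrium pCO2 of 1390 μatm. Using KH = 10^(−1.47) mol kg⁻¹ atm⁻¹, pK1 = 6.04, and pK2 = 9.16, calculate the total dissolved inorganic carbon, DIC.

DIC = 3.31 mmol/kg

[CO2*] = KH · pCO2 = 10^(−1.47) × 1390×10^-6 = 4.710×10^-5 mol/kg
α₀ = 1/(1 + K1/[H⁺] + K1K2/[H⁺]²) = 1/(1 + 10^+1.82 + 10^+0.52) = 0.01421
DIC = [CO2*]/α₀ = 4.710×10^-5 / 0.01421 = 3.31 mmol/kg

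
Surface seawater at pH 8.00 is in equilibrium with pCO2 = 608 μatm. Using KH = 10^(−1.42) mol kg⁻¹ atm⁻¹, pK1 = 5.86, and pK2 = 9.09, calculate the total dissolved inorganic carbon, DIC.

[CO2*] = KH · pCO2 = 10^(−1.42) × 608×10^-6 = 2.312×10^-5 mol/kg
α₀ = 1/(1 + K1/[H⁺] + K1K2/[H⁺]²) = 1/(1 + 10^+2.14 + 10^+1.05) = 0.006655
DIC = [CO2*]/α₀ = 2.312×10^-5 / 0.006655 = 3.47 mmol/kg

DIC = 3.47 mmol/kg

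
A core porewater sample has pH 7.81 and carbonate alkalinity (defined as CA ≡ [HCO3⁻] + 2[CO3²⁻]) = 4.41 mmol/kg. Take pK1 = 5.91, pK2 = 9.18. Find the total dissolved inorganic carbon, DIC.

DIC = 4.29 mmol/kg

CA = [HCO3⁻] + 2[CO3²⁻] = (α₁ + 2α₂)·DIC
At pH 7.81: [H⁺]/K1 = 10^-1.90 = 0.012589, K2/[H⁺] = 10^-1.37 = 0.042658
α₁ = 1/(1 + 0.012589 + 0.042658) = 1/1.0552 = 0.9476; α₂ = α₁·K2/[H⁺] = 0.04042
α₁ + 2α₂ = 1.0285
DIC = CA / (α₁ + 2α₂) = 4.41 / 1.0285 = 4.29 mmol/kg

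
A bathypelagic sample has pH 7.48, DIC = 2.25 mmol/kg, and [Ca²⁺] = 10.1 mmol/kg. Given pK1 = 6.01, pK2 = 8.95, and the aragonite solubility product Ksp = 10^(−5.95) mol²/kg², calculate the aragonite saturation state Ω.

Ω = 0.643

α₂ = 1 / (1 + [H⁺]/K2 + [H⁺]²/(K1K2)) = 1 / (1 + 10^+1.47 + 10^-0.00)
   = 1 / (1 + 29.512 + 1.0000) = 1/31.512 = 0.03173
[CO3²⁻] = α₂ × DIC = 0.03173 × 2.25 = 0.07140 mmol/kg
Ksp = 10^(−5.95) = 1.122×10^-6
Ω = [Ca²⁺][CO3²⁻]/Ksp = (10.1×10^-3)(7.140×10^-5) / 1.122×10^-6 = 0.643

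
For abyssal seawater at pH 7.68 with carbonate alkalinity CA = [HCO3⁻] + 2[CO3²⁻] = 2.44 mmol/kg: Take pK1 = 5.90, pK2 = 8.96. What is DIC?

DIC = 2.36 mmol/kg

CA = [HCO3⁻] + 2[CO3²⁻] = (α₁ + 2α₂)·DIC
At pH 7.68: [H⁺]/K1 = 10^-1.78 = 0.016596, K2/[H⁺] = 10^-1.28 = 0.052481
α₁ = 1/(1 + 0.016596 + 0.052481) = 1/1.0691 = 0.9354; α₂ = α₁·K2/[H⁺] = 0.04909
α₁ + 2α₂ = 1.0336
DIC = CA / (α₁ + 2α₂) = 2.44 / 1.0336 = 2.36 mmol/kg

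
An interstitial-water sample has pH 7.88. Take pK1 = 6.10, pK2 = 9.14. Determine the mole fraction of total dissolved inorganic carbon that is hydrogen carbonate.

α₁ = 0.933

α₁ = 1 / (1 + [H⁺]/K1 + K2/[H⁺]) = 1 / (1 + 10^-1.78 + 10^-1.26)
   = 1 / (1 + 0.016596 + 0.054954) = 1/1.0715 = 0.9332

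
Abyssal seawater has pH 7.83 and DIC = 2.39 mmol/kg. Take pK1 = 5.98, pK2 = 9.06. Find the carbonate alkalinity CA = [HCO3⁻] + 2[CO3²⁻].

CA = 2.49 mmol/kg

CA = [HCO3⁻] + 2[CO3²⁻] = (α₁ + 2α₂)·DIC
At pH 7.83: [H⁺]/K1 = 10^-1.85 = 0.014125, K2/[H⁺] = 10^-1.23 = 0.058884
α₁ = 1/(1 + 0.014125 + 0.058884) = 1/1.0730 = 0.9320; α₂ = α₁·K2/[H⁺] = 0.05488
α₁ + 2α₂ = 1.0417
CA = 1.0417 × 2.39 = 2.49 mmol/kg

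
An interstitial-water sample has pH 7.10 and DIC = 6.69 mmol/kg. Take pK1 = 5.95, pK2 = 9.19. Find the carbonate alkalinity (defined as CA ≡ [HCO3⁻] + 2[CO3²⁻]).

CA = 6.30 mmol/kg

CA = [HCO3⁻] + 2[CO3²⁻] = (α₁ + 2α₂)·DIC
At pH 7.10: [H⁺]/K1 = 10^-1.15 = 0.070795, K2/[H⁺] = 10^-2.09 = 0.0081283
α₁ = 1/(1 + 0.070795 + 0.0081283) = 1/1.0789 = 0.9269; α₂ = α₁·K2/[H⁺] = 0.007534
α₁ + 2α₂ = 0.9419
CA = 0.9419 × 6.69 = 6.30 mmol/kg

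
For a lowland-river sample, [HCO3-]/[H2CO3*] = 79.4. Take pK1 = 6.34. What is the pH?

pH = 8.24

From K1 = [H⁺][HCO3-]/[H2CO3*]:  pH = pK1 + log₁₀([HCO3-]/[H2CO3*])
log₁₀(79.4) = +1.900
pH = 6.34 + (+1.900) = 8.24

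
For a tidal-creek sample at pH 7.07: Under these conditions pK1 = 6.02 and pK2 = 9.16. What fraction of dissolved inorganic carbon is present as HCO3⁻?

α₁ = 0.911

α₁ = 1 / (1 + [H⁺]/K1 + K2/[H⁺]) = 1 / (1 + 10^-1.05 + 10^-2.09)
   = 1 / (1 + 0.089125 + 0.0081283) = 1/1.0973 = 0.9114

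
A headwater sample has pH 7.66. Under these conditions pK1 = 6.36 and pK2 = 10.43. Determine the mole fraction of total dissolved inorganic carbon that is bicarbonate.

α₁ = 1 / (1 + [H⁺]/K1 + K2/[H⁺]) = 1 / (1 + 10^-1.30 + 10^-2.77)
   = 1 / (1 + 0.050119 + 0.0016982) = 1/1.0518 = 0.9507

α₁ = 0.951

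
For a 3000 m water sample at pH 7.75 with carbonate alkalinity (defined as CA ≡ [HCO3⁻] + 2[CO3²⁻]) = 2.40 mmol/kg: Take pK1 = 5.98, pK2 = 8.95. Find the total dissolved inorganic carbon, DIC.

DIC = 2.30 mmol/kg

CA = [HCO3⁻] + 2[CO3²⁻] = (α₁ + 2α₂)·DIC
At pH 7.75: [H⁺]/K1 = 10^-1.77 = 0.016982, K2/[H⁺] = 10^-1.20 = 0.063096
α₁ = 1/(1 + 0.016982 + 0.063096) = 1/1.0801 = 0.9259; α₂ = α₁·K2/[H⁺] = 0.05842
α₁ + 2α₂ = 1.0427
DIC = CA / (α₁ + 2α₂) = 2.40 / 1.0427 = 2.30 mmol/kg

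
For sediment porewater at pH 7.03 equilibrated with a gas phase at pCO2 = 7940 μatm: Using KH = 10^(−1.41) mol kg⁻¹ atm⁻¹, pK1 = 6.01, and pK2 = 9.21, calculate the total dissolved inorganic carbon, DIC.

DIC = 3.56 mmol/kg

[CO2*] = KH · pCO2 = 10^(−1.41) × 7940×10^-6 = 3.089×10^-4 mol/kg
α₀ = 1/(1 + K1/[H⁺] + K1K2/[H⁺]²) = 1/(1 + 10^+1.02 + 10^-1.16) = 0.08665
DIC = [CO2*]/α₀ = 3.089×10^-4 / 0.08665 = 3.56 mmol/kg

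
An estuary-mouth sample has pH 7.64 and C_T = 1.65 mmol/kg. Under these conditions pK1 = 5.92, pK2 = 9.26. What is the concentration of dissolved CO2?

α₀ = 1 / (1 + K1/[H⁺] + K1K2/[H⁺]²) = 1 / (1 + 10^+1.72 + 10^+0.10)
   = 1 / (1 + 52.481 + 1.2589) = 1/54.740 = 0.01827
[CO2*] = α₀ × DIC = 0.01827 × 1.65 = 0.0301 mmol/kg

[CO2*] = 0.0301 mmol/kg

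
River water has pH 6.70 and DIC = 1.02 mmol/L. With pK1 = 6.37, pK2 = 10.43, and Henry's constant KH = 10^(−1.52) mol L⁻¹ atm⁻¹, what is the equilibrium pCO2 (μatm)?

pCO2 = 1.08×10^4 μatm

α₀ = 1 / (1 + K1/[H⁺] + K1K2/[H⁺]²) = 1 / (1 + 10^+0.33 + 10^-3.40)
   = 1 / (1 + 2.1380 + 0.00039811) = 1/3.1384 = 0.3186
[CO2*] = α₀ × DIC = 0.3186 × 1.02 = 0.3250 mmol/L
pCO2 = [CO2*]/KH = 3.250×10^-4 / 3.020×10^-2 = 1.08×10^4 μatm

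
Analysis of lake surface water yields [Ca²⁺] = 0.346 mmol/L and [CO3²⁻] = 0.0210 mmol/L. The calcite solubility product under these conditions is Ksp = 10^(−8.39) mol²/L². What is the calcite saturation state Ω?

Ω = 1.78

Ksp = 10^(−8.39) = 4.074×10^-9
Ω = [Ca²⁺][CO3²⁻]/Ksp = (0.346×10^-3)(0.0210×10^-3) / 4.074×10^-9 = 1.78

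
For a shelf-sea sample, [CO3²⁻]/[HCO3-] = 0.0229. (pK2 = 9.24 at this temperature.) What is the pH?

pH = 7.60

From K2 = [H⁺][CO3²⁻]/[HCO3-]:  pH = pK2 + log₁₀([CO3²⁻]/[HCO3-])
log₁₀(0.0229) = -1.640
pH = 9.24 + (-1.640) = 7.60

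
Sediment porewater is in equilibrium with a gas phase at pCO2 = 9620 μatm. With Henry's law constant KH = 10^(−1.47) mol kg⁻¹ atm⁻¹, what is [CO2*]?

KH = 10^(−1.47) = 3.388×10^-2 mol kg⁻¹ atm⁻¹
[CO2*] = KH · pCO2 = 3.388×10^-2 × 9620×10^-6 atm = 3.26×10^-4 mol/kg

[CO2*] = 326 μmol/kg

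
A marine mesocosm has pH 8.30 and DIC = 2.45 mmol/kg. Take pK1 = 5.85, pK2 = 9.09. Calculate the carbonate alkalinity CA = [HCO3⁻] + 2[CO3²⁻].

CA = [HCO3⁻] + 2[CO3²⁻] = (α₁ + 2α₂)·DIC
At pH 8.30: [H⁺]/K1 = 10^-2.45 = 0.0035481, K2/[H⁺] = 10^-0.79 = 0.16218
α₁ = 1/(1 + 0.0035481 + 0.16218) = 1/1.1657 = 0.8578; α₂ = α₁·K2/[H⁺] = 0.1391
α₁ + 2α₂ = 1.1361
CA = 1.1361 × 2.45 = 2.78 mmol/kg

CA = 2.78 mmol/kg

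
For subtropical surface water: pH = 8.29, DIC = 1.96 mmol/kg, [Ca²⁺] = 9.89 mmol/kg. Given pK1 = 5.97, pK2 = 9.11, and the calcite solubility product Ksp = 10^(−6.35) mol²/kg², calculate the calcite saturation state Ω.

α₂ = 1 / (1 + [H⁺]/K2 + [H⁺]²/(K1K2)) = 1 / (1 + 10^+0.82 + 10^-1.50)
   = 1 / (1 + 6.6069 + 0.031623) = 1/7.6386 = 0.1309
[CO3²⁻] = α₂ × DIC = 0.1309 × 1.96 = 0.2566 mmol/kg
Ksp = 10^(−6.35) = 4.467×10^-7
Ω = [Ca²⁺][CO3²⁻]/Ksp = (9.89×10^-3)(2.566×10^-4) / 4.467×10^-7 = 5.68

Ω = 5.68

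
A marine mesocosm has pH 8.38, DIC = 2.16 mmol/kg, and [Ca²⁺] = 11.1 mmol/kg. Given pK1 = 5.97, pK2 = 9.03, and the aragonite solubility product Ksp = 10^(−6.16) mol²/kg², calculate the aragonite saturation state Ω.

Ω = 6.32

α₂ = 1 / (1 + [H⁺]/K2 + [H⁺]²/(K1K2)) = 1 / (1 + 10^+0.65 + 10^-1.76)
   = 1 / (1 + 4.4668 + 0.017378) = 1/5.4842 = 0.1823
[CO3²⁻] = α₂ × DIC = 0.1823 × 2.16 = 0.3939 mmol/kg
Ksp = 10^(−6.16) = 6.918×10^-7
Ω = [Ca²⁺][CO3²⁻]/Ksp = (11.1×10^-3)(3.939×10^-4) / 6.918×10^-7 = 6.32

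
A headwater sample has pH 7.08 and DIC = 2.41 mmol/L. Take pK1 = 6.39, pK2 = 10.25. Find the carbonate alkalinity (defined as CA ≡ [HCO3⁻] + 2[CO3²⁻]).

CA = [HCO3⁻] + 2[CO3²⁻] = (α₁ + 2α₂)·DIC
At pH 7.08: [H⁺]/K1 = 10^-0.69 = 0.20417, K2/[H⁺] = 10^-3.17 = 0.00067608
α₁ = 1/(1 + 0.20417 + 0.00067608) = 1/1.2048 = 0.8300; α₂ = α₁·K2/[H⁺] = 0.0005611
α₁ + 2α₂ = 0.8311
CA = 0.8311 × 2.41 = 2.00 mmol/L

CA = 2.00 mmol/L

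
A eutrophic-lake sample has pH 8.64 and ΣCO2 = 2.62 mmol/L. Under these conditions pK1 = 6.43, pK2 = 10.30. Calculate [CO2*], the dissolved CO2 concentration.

α₀ = 1 / (1 + K1/[H⁺] + K1K2/[H⁺]²) = 1 / (1 + 10^+2.21 + 10^+0.55)
   = 1 / (1 + 162.18 + 3.5481) = 1/166.73 = 0.005998
[CO2*] = α₀ × DIC = 0.005998 × 2.62 = 0.0157 mmol/L = 15.7 μmol/L

[CO2*] = 15.7 μmol/L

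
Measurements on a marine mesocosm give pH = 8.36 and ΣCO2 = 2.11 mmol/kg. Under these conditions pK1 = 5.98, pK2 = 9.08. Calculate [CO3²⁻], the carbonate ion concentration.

α₂ = 1 / (1 + [H⁺]/K2 + [H⁺]²/(K1K2)) = 1 / (1 + 10^+0.72 + 10^-1.66)
   = 1 / (1 + 5.2481 + 0.021878) = 1/6.2700 = 0.1595
[CO3²⁻] = α₂ × DIC = 0.1595 × 2.11 = 0.337 mmol/kg

[CO3²⁻] = 0.337 mmol/kg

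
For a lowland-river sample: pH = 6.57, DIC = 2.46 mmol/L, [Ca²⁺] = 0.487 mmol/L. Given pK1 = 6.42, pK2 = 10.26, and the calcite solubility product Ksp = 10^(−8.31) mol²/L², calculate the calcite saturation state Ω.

Ω = 0.0292

α₂ = 1 / (1 + [H⁺]/K2 + [H⁺]²/(K1K2)) = 1 / (1 + 10^+3.69 + 10^+3.54)
   = 1 / (1 + 4897.8 + 3467.4) = 1/8366.2 = 0.0001195
[CO3²⁻] = α₂ × DIC = 0.0001195 × 2.46 = 0.0002940 mmol/L = 0.2940 μmol/L
Ksp = 10^(−8.31) = 4.898×10^-9
Ω = [Ca²⁺][CO3²⁻]/Ksp = (0.487×10^-3)(2.940×10^-7) / 4.898×10^-9 = 0.0292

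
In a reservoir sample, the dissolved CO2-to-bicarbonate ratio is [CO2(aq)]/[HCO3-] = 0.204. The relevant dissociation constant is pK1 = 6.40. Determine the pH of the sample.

pH = 7.09

From K1 = [H⁺][HCO3-]/[CO2(aq)]:  pH = pK1 − log₁₀([CO2(aq)]/[HCO3-])
log₁₀(0.204) = -0.690
pH = 6.40 − (-0.690) = 7.09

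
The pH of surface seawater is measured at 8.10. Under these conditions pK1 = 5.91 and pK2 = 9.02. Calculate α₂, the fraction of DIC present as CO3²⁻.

α₂ = 0.107

α₂ = 1 / (1 + [H⁺]/K2 + [H⁺]²/(K1K2)) = 1 / (1 + 10^+0.92 + 10^-1.27)
   = 1 / (1 + 8.3176 + 0.053703) = 1/9.3713 = 0.1067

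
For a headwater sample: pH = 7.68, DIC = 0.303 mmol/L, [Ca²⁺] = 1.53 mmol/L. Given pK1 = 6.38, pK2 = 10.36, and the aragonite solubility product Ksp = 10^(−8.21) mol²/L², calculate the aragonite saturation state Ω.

α₂ = 1 / (1 + [H⁺]/K2 + [H⁺]²/(K1K2)) = 1 / (1 + 10^+2.68 + 10^+1.38)
   = 1 / (1 + 478.63 + 23.988) = 1/503.62 = 0.001986
[CO3²⁻] = α₂ × DIC = 0.001986 × 0.303 = 0.0006016 mmol/L = 0.6016 μmol/L
Ksp = 10^(−8.21) = 6.166×10^-9
Ω = [Ca²⁺][CO3²⁻]/Ksp = (1.53×10^-3)(6.016×10^-7) / 6.166×10^-9 = 0.149

Ω = 0.149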